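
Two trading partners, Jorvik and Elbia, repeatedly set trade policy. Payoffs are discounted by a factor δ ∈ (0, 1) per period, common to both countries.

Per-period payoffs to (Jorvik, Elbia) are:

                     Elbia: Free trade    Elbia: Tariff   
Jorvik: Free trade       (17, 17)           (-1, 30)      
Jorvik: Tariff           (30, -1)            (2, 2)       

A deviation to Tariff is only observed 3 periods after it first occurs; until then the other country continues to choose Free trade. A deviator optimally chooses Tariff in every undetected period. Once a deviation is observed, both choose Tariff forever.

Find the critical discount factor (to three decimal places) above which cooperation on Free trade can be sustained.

A deviator earns 30 for 3 periods, then 2 forever; cooperating earns 17 forever. Multiplying the IC by (1−δ):
17 ≥ 30(1−δ^3) + 2δ^3, so 28·δ^3 ≥ 13 and δ^3 ≥ 13/28.
δ ≥ (13/28)^(1/3) ≈ 0.774.

0.774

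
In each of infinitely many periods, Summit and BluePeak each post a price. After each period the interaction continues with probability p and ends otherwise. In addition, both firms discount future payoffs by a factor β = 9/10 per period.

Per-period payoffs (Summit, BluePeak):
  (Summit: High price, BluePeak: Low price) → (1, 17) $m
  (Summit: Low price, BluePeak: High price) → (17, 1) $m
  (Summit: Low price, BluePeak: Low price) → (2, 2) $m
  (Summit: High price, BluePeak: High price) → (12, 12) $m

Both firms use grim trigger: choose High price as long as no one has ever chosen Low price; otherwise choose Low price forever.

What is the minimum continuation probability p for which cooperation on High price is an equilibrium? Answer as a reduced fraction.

Expected continuation weight on next period's payoff is β·p = 9/10·p, which plays the role of the discount factor.
Cooperation requires 9/10·p ≥ (17−12)/(17−2) = 1/3, hence p ≥ 10/27.

10/27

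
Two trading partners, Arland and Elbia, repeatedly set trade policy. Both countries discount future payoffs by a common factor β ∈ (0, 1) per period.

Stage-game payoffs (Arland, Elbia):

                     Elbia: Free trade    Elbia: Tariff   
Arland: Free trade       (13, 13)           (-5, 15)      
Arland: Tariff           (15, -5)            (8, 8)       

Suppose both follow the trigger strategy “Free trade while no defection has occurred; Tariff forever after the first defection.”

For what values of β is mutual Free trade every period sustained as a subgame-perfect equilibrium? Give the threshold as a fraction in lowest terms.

2/7

Cooperation forever yields 13 each period: 13/(1−β).
Deviating yields 15 once, then 8 forever: 15 + 8β/(1−β).
No profitable deviation requires 13/(1−β) ≥ 15 + 8β/(1−β).
Multiplying by (1−β): 13 ≥ 15(1−β) + 8β = 15 − 7β.
So 7β ≥ 2, i.e. β ≥ 2/7.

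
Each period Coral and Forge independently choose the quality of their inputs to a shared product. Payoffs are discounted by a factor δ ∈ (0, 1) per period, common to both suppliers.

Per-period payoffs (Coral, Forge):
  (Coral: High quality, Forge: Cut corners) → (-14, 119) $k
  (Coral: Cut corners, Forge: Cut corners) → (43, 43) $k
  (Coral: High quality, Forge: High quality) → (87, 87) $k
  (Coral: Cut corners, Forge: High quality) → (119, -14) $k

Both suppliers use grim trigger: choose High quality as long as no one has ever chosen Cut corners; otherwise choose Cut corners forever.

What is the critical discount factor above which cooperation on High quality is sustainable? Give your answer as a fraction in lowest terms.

8/19

87/(1−δ) ≥ 119 + 43δ/(1−δ)
87 ≥ 119 − 76δ
δ ≥ 32/76 = 8/19.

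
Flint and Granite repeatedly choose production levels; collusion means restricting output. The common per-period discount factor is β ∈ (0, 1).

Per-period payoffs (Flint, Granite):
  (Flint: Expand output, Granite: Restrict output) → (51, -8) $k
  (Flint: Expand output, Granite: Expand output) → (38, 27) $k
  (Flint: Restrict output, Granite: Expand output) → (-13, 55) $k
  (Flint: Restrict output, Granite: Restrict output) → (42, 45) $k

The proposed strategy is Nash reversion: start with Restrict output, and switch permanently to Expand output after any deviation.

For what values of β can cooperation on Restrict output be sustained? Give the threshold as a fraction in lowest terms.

9/13

Flint: cooperation gives 42 each period; deviation gives 51 once then 38 forever.
  42/(1−β) ≥ 51 + 38β/(1−β) ⇒ β ≥ 9/13.
Granite: cooperation gives 45 each period; deviation gives 55 once then 27 forever.
  β ≥ 10/28 = 5/14.
Both must hold, so the binding constraint is Flint's: β ≥ 9/13.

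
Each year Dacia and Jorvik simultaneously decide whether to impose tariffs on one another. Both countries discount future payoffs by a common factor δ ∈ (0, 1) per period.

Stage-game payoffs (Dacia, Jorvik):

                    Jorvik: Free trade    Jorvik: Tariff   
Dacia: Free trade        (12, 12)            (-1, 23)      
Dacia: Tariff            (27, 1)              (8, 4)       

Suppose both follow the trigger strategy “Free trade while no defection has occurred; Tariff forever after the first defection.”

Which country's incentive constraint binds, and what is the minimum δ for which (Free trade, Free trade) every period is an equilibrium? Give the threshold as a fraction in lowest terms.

Dacia; δ ≥ 15/19

Dacia: cooperation gives 12 each period; deviation gives 27 once then 8 forever.
  12/(1−δ) ≥ 27 + 8δ/(1−δ) ⇒ δ ≥ 15/19.
Jorvik: cooperation gives 12 each period; deviation gives 23 once then 4 forever.
  δ ≥ 11/19.
Both must hold, so the binding constraint is Dacia's: δ ≥ 15/19.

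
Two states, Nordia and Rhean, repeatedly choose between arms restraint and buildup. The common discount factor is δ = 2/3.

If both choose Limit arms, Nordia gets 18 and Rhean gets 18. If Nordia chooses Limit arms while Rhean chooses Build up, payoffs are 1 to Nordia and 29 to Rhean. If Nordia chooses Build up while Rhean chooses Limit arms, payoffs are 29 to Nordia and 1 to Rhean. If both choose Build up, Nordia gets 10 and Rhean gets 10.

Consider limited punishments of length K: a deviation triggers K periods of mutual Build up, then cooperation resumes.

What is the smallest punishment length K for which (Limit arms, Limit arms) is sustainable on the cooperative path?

Need Σ_{k=1}^{K} δ^k ≥ (29−18)/(18−10) = 1.3750 at δ = 2/3.
At K = 2 the sum is 1.1111 < 1.3750; at K = 3 it is 1.4074 ≥ 1.3750.
So the minimum punishment length is K = 3.

3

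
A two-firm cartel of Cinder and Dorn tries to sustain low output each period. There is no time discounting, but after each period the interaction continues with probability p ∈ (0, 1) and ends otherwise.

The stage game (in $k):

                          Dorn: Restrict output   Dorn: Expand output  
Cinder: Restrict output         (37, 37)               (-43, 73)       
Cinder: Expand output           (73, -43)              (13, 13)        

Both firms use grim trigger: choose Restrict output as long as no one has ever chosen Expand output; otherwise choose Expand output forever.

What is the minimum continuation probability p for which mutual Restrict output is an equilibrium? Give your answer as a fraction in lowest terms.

Expected cooperation value is 37 + p·37 + p²·37 + … = 37/(1−p); deviation gives 73 + p·13/(1−p).
37 ≥ 73(1−p) + 13p ⇒ 60p ≥ 36 ⇒ p ≥ 36/60 = 3/5.

3/5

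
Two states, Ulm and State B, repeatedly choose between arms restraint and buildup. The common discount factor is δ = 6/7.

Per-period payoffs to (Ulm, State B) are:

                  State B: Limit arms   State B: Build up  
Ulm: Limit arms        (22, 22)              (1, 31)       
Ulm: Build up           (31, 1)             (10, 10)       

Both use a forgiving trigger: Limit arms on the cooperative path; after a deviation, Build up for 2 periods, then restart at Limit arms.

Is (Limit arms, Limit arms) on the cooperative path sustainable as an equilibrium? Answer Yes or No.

Yes

Comparing payoff streams over the 3 periods until play realigns: cooperate → 22(1+δ+…+δ^2); deviate → 31 + 10(δ+…+δ^2).
Cooperation is sustained iff (22−10)(δ+…+δ^2) ≥ 31−22.
δ+…+δ^2 = 6/7·(1−(6/7)^2)/(1−6/7) = 1.5918, and (31−22)/(22−10) = 0.7500.
1.5918 ≥ 0.7500, so cooperation is sustainable.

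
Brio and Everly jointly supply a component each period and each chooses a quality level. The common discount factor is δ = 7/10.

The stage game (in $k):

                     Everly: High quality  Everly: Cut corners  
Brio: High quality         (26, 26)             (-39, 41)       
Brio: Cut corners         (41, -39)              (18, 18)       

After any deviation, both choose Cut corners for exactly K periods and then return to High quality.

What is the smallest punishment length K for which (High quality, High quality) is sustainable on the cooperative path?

5

Need Σ_{k=1}^{K} δ^k ≥ (41−26)/(26−18) = 1.8750 at δ = 7/10.
At K = 4 the sum is 1.7731 < 1.8750; at K = 5 it is 1.9412 ≥ 1.8750.
So the minimum punishment length is K = 5.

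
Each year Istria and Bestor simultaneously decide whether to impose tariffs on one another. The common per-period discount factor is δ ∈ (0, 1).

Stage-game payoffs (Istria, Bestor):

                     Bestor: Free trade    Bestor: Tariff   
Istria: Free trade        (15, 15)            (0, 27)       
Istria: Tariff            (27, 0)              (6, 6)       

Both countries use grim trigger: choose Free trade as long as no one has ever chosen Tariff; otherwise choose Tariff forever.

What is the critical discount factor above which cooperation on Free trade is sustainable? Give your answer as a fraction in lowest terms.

Under grim trigger the critical discount factor is (T−C)/(T−P) with T = 27, C = 15, P = 6.
δ* = (27−15)/(27−6) = 12/21 = 4/7.

4/7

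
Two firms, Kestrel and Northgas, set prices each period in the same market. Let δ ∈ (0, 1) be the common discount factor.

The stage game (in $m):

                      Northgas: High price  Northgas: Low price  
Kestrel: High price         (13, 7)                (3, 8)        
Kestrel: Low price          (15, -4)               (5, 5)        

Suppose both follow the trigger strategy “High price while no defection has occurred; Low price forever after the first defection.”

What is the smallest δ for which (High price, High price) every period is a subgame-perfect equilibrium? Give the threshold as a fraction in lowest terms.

For Kestrel: deviation gain 15−13 = 2, per-period punishment loss 13−5 = 8. IC gives δ ≥ 2/10 = 1/5.
For Northgas: gain 1, loss 2 per period, so δ ≥ 1/3.
The tighter constraint is Northgas's, so cooperation needs δ ≥ 1/3.

1/3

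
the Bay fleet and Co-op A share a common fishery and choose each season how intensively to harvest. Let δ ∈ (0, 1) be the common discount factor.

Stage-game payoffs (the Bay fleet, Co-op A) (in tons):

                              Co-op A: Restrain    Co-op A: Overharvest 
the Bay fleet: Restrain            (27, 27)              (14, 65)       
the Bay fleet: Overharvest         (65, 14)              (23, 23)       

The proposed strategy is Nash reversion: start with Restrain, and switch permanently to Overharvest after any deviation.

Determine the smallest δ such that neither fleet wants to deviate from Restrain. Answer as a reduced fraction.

19/21

27/(1−δ) ≥ 65 + 23δ/(1−δ)
27 ≥ 65 − 42δ
δ ≥ 38/42 = 19/21.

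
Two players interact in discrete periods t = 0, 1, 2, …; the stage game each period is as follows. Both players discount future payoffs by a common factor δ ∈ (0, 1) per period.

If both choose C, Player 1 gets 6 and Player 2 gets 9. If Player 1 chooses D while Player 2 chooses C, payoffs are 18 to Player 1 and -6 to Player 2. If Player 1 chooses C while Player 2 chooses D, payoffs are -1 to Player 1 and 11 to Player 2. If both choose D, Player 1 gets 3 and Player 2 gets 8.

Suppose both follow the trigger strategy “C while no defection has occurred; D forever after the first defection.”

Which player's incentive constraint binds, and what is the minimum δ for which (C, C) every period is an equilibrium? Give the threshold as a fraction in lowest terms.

For Player 1: deviation gain 18−6 = 12, per-period punishment loss 6−3 = 3. IC gives δ ≥ 12/15 = 4/5.
For Player 2: gain 2, loss 1 per period, so δ ≥ 2/3.
The tighter constraint is Player 1's, so cooperation needs δ ≥ 4/5.

Player 1; δ ≥ 4/5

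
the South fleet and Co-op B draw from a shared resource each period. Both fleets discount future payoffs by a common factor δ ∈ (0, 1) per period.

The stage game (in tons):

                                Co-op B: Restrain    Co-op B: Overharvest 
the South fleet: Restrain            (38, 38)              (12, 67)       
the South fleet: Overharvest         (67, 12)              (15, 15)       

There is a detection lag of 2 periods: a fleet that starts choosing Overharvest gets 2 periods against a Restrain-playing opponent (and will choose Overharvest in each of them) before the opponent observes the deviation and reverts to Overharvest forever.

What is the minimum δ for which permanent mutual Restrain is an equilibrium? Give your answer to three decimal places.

The best deviation is to choose Overharvest for all 2 undetected periods, earning 67 each, then 15 forever once detected.
Deviation value: 67(1−δ^2)/(1−δ) + 15δ^2/(1−δ); cooperation value: 38/(1−δ).
IC: 38 ≥ 67(1−δ^2) + 15δ^2 = 67 − 52δ^2.
So δ^2 ≥ 29/52, giving δ ≥ (29/52)^(1/2) ≈ 0.747.

0.747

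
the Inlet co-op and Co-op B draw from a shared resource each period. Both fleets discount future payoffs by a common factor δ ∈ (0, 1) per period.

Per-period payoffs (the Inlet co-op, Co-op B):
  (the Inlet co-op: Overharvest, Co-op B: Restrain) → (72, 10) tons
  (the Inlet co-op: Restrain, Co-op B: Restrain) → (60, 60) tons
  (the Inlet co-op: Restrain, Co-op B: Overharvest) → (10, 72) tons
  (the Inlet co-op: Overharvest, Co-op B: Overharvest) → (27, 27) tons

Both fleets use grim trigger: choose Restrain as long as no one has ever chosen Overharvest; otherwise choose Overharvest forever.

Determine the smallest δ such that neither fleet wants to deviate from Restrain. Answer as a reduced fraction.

Under grim trigger the critical discount factor is (T−C)/(T−P) with T = 72, C = 60, P = 27.
δ* = (72−60)/(72−27) = 12/45 = 4/15.

4/15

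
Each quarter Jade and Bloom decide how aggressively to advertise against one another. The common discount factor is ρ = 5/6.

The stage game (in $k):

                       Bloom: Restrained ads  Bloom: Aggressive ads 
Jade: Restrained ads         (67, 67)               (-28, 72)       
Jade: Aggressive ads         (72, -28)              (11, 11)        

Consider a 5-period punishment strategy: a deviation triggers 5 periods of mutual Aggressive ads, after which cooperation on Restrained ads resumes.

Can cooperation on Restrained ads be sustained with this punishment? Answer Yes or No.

A one-shot deviation gives 72 now, then 11 for 5 periods, then back to 67.
Gain from deviating: (72−67) today; loss: (67−11) in each of the next 5 periods.
No-deviation condition: (67−11)(ρ+…+ρ^5) ≥ 72−67, i.e. ρ+…+ρ^5 ≥ 5/56.
At ρ = 5/6: ρ+…+ρ^5 = 2.9906 ≥ 0.0893.
So cooperation is sustainable.

Yes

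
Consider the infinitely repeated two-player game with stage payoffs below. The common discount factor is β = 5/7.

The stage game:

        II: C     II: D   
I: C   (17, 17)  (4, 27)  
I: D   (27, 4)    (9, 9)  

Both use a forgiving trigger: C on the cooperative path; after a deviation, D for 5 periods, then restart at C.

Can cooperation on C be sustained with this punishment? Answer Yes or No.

A one-shot deviation gives 27 now, then 9 for 5 periods, then back to 17.
Gain from deviating: (27−17) today; loss: (17−9) in each of the next 5 periods.
No-deviation condition: (17−9)(β+…+β^5) ≥ 27−17, i.e. β+…+β^5 ≥ 5/4.
At β = 5/7: β+…+β^5 = 2.0352 ≥ 1.2500.
So cooperation is sustainable.

Yes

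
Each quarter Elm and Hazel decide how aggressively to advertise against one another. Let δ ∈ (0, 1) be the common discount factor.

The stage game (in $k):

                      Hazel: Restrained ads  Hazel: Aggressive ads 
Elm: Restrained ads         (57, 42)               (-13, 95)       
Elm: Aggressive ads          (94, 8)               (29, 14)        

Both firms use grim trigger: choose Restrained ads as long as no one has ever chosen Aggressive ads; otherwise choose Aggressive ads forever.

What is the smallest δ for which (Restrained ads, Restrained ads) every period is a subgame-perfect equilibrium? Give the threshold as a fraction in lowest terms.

For Elm: deviation gain 94−57 = 37, per-period punishment loss 57−29 = 28. IC gives δ ≥ 37/65.
For Hazel: gain 53, loss 28 per period, so δ ≥ 53/81.
The tighter constraint is Hazel's, so cooperation needs δ ≥ 53/81.

53/81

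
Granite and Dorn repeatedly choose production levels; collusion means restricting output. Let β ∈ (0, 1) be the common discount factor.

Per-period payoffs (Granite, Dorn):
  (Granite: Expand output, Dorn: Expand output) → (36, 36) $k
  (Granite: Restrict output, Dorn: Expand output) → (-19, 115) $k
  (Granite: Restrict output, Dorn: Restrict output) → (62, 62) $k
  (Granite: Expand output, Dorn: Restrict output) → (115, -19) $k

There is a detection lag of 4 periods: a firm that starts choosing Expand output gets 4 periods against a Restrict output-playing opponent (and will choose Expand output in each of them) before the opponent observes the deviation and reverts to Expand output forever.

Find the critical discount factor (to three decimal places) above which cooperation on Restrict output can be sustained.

0.905

Deviating for the 4 undetected periods gains 115−62 = 53 per period over cooperation, then loses 62−36 = 26 per period forever once punishment starts.
Gain: 53(1 + β + … + β^3); loss: 26·β^4/(1−β).
No profitable deviation ⇔ 53(1−β^4) ≤ 26·β^4, i.e. β^4 ≥ 53/(53+26) = 53/79.
Hence β ≥ (53/79)^(1/4) ≈ 0.905.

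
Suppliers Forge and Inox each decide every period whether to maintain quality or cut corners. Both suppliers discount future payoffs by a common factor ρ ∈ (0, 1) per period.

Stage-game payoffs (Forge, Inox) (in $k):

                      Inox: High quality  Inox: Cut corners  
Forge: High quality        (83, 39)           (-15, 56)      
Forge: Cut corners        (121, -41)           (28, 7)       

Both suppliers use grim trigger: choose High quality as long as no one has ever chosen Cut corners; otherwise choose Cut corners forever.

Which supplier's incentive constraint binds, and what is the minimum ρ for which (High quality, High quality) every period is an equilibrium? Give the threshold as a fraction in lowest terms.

Forge; ρ ≥ 38/93

Forge's threshold: (121−83)/(121−28) = 38/93.
Inox's threshold: (56−39)/(56−7) = 17/49.
38/93 > 17/49, so Forge binds and ρ* = 38/93.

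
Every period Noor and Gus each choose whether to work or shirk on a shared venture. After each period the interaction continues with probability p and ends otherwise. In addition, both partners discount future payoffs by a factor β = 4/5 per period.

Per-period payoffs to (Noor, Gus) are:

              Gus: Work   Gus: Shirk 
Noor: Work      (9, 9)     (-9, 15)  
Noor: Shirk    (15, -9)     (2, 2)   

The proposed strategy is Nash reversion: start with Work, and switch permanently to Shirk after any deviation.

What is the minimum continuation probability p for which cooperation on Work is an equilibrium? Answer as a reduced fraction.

15/26

Expected continuation weight on next period's payoff is β·p = 4/5·p, which plays the role of the discount factor.
Cooperation requires 4/5·p ≥ (15−9)/(15−2) = 6/13, hence p ≥ 15/26.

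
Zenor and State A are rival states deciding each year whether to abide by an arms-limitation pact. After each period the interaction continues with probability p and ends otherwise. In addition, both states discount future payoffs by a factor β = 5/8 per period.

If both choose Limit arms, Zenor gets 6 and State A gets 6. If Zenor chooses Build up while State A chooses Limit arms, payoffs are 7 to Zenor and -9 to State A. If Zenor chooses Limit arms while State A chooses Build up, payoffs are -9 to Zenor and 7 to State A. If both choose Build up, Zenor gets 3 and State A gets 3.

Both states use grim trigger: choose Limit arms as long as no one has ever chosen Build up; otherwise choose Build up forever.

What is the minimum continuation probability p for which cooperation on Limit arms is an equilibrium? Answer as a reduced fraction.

Expected continuation weight on next period's payoff is β·p = 5/8·p, which plays the role of the discount factor.
Cooperation requires 5/8·p ≥ (7−6)/(7−3) = 1/4, hence p ≥ 2/5.

2/5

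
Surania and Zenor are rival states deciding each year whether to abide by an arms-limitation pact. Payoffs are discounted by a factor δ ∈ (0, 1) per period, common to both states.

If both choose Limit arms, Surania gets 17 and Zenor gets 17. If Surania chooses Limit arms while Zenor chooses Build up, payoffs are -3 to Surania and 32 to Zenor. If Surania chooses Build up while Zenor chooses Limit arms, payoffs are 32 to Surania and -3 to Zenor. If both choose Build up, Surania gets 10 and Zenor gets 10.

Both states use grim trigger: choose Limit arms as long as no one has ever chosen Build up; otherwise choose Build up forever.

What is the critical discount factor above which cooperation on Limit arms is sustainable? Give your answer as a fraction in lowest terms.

Cooperation forever yields 17 each period: 17/(1−δ).
Deviating yields 32 once, then 10 forever: 32 + 10δ/(1−δ).
No profitable deviation requires 17/(1−δ) ≥ 32 + 10δ/(1−δ).
Multiplying by (1−δ): 17 ≥ 32(1−δ) + 10δ = 32 − 22δ.
So 22δ ≥ 15, i.e. δ ≥ 15/22.

15/22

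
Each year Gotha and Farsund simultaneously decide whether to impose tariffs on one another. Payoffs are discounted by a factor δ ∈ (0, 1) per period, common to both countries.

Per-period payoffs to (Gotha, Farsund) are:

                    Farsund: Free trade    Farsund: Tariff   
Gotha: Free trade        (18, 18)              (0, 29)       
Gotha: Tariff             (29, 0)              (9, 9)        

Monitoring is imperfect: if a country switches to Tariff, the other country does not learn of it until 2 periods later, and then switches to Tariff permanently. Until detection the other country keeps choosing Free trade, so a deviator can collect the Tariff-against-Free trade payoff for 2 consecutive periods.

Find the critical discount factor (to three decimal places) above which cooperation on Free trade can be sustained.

A deviator earns 29 for 2 periods, then 9 forever; cooperating earns 18 forever. Multiplying the IC by (1−δ):
18 ≥ 29(1−δ^2) + 9δ^2, so 20·δ^2 ≥ 11 and δ^2 ≥ 11/20.
δ ≥ (11/20)^(1/2) ≈ 0.742.

0.742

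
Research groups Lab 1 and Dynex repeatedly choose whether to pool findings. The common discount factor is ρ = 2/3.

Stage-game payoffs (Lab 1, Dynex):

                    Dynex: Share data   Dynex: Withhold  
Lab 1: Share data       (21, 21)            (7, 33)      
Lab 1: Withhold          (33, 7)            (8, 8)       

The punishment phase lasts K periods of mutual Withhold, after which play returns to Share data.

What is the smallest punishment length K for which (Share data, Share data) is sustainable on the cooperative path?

IC: ρ(1−ρ^K)/(1−ρ) ≥ (33−21)/(21−8) = 12/13.
With ρ = 2/3: need 1 − ρ^K ≥ 12/13·(1−2/3)/(2/3), i.e. ρ^K ≤ 0.5385.
Since (2/3)^1 = 0.6667 and (2/3)^2 = 0.4444, the smallest such K is 2.

2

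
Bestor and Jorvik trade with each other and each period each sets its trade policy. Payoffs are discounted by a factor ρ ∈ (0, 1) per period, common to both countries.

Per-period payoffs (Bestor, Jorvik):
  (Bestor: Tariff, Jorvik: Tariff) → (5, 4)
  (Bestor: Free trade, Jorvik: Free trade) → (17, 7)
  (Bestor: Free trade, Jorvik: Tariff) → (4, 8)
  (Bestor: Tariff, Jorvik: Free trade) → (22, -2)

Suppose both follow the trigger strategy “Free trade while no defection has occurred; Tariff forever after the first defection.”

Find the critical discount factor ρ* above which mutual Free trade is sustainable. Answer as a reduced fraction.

For Bestor: deviation gain 22−17 = 5, per-period punishment loss 17−5 = 12. IC gives ρ ≥ 5/17.
For Jorvik: gain 1, loss 3 per period, so ρ ≥ 1/4.
The tighter constraint is Bestor's, so cooperation needs ρ ≥ 5/17.

5/17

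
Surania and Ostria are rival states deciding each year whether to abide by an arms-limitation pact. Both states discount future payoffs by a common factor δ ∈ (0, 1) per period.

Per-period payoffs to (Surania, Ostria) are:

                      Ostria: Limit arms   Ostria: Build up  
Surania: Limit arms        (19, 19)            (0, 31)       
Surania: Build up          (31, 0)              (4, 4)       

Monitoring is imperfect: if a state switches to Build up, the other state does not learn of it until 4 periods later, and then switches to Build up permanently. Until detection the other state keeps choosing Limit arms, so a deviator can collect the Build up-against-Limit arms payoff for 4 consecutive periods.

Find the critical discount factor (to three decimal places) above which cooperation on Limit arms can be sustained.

The best deviation is to choose Build up for all 4 undetected periods, earning 31 each, then 4 forever once detected.
Deviation value: 31(1−δ^4)/(1−δ) + 4δ^4/(1−δ); cooperation value: 19/(1−δ).
IC: 19 ≥ 31(1−δ^4) + 4δ^4 = 31 − 27δ^4.
So δ^4 ≥ 12/27 = 4/9, giving δ ≥ (4/9)^(1/4) ≈ 0.816.

0.816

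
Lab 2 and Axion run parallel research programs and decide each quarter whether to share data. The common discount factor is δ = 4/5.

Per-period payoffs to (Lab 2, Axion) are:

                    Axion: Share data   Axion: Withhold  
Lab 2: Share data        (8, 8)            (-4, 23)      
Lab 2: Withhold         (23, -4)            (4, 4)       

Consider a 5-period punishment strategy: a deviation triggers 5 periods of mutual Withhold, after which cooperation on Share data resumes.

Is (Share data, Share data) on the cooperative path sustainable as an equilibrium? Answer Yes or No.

No

IC: δ+…+δ^5 ≥ (23−8)/(8−4) = 15/4.
At δ = 4/5: partial sum = 2.6893 < 3.7500. Cooperation not sustainable.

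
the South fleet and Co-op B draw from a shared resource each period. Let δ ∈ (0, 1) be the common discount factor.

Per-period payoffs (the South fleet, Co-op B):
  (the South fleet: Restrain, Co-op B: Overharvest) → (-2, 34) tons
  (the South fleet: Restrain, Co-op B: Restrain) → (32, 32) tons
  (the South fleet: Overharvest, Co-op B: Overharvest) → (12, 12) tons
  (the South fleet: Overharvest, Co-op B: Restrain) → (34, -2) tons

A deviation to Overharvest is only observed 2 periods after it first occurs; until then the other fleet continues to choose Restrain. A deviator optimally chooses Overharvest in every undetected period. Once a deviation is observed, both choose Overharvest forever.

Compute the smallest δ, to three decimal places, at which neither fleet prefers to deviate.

A deviator earns 34 for 2 periods, then 12 forever; cooperating earns 32 forever. Multiplying the IC by (1−δ):
32 ≥ 34(1−δ^2) + 12δ^2, so 22·δ^2 ≥ 2 and δ^2 ≥ 1/11.
δ ≥ (1/11)^(1/2) ≈ 0.302.

0.302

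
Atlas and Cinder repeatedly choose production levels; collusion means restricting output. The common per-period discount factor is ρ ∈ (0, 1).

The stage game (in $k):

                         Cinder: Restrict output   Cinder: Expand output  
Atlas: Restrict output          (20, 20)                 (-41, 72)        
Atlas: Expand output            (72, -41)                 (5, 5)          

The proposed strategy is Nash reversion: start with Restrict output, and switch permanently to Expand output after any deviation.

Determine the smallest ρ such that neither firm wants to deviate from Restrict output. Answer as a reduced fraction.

Cooperation forever yields 20 each period: 20/(1−ρ).
Deviating yields 72 once, then 5 forever: 72 + 5ρ/(1−ρ).
No profitable deviation requires 20/(1−ρ) ≥ 72 + 5ρ/(1−ρ).
Multiplying by (1−ρ): 20 ≥ 72(1−ρ) + 5ρ = 72 − 67ρ.
So 67ρ ≥ 52, i.e. ρ ≥ 52/67.

52/67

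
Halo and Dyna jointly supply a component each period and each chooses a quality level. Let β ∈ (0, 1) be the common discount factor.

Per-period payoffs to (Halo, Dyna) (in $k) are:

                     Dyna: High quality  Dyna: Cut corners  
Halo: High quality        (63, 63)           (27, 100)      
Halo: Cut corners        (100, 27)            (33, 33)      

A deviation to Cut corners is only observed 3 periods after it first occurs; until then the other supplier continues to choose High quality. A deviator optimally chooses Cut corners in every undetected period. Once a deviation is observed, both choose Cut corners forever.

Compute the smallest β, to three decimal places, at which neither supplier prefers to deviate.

0.820

A deviator earns 100 for 3 periods, then 33 forever; cooperating earns 63 forever. Multiplying the IC by (1−β):
63 ≥ 100(1−β^3) + 33β^3, so 67·β^3 ≥ 37 and β^3 ≥ 37/67.
β ≥ (37/67)^(1/3) ≈ 0.820.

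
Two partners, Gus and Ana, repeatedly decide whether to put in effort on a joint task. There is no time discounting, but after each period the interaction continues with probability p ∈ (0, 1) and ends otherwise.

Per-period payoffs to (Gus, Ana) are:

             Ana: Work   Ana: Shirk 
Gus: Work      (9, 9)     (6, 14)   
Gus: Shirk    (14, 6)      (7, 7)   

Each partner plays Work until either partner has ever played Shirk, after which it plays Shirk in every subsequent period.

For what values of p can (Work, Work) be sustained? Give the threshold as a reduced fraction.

5/7

Expected cooperation value is 9 + p·9 + p²·9 + … = 9/(1−p); deviation gives 14 + p·7/(1−p).
9 ≥ 14(1−p) + 7p ⇒ 7p ≥ 5 ⇒ p ≥ 5/7.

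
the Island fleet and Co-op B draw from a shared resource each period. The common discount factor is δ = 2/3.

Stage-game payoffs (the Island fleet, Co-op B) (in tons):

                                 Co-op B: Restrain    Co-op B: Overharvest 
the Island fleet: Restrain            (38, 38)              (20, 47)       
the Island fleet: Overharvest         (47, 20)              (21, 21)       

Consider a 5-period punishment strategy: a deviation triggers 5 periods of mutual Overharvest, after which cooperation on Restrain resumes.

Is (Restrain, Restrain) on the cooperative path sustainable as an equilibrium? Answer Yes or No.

Yes

Comparing payoff streams over the 6 periods until play realigns: cooperate → 38(1+δ+…+δ^5); deviate → 47 + 21(δ+…+δ^5).
Cooperation is sustained iff (38−21)(δ+…+δ^5) ≥ 47−38.
δ+…+δ^5 = 2/3·(1−(2/3)^5)/(1−2/3) = 1.7366, and (47−38)/(38−21) = 0.5294.
1.7366 ≥ 0.5294, so cooperation is sustainable.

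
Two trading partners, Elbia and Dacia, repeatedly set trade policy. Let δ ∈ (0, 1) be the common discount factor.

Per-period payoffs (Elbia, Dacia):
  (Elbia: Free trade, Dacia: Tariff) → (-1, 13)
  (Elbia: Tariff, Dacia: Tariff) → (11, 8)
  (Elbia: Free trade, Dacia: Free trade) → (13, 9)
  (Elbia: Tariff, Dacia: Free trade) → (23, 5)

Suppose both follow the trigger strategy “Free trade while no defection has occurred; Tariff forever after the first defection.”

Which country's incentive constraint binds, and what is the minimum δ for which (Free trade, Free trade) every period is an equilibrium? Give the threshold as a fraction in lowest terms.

Elbia; δ ≥ 5/6

For Elbia: deviation gain 23−13 = 10, per-period punishment loss 13−11 = 2. IC gives δ ≥ 10/12 = 5/6.
For Dacia: gain 4, loss 1 per period, so δ ≥ 4/5.
The tighter constraint is Elbia's, so cooperation needs δ ≥ 5/6.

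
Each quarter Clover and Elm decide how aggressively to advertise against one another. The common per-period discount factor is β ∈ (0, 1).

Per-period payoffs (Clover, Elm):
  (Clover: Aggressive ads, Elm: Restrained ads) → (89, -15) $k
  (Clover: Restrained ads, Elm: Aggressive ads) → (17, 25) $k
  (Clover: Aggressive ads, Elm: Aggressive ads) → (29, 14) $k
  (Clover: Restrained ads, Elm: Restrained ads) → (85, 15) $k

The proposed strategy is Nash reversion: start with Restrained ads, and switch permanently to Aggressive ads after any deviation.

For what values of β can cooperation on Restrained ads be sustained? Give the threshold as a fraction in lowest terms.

Clover's threshold: (89−85)/(89−29) = 1/15.
Elm's threshold: (25−15)/(25−14) = 10/11.
1/15 < 10/11, so Elm binds and β* = 10/11.

10/11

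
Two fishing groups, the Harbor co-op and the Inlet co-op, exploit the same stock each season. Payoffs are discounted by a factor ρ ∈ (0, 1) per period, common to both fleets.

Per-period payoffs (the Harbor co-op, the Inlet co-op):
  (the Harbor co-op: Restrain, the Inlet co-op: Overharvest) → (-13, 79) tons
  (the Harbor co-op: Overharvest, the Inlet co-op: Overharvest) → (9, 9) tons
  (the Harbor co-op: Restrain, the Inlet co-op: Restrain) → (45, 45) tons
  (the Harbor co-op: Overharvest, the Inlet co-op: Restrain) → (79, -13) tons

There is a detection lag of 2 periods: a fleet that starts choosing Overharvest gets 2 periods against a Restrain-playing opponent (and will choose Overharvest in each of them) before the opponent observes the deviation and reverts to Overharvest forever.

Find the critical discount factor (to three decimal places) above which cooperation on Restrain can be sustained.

The best deviation is to choose Overharvest for all 2 undetected periods, earning 79 each, then 9 forever once detected.
Deviation value: 79(1−ρ^2)/(1−ρ) + 9ρ^2/(1−ρ); cooperation value: 45/(1−ρ).
IC: 45 ≥ 79(1−ρ^2) + 9ρ^2 = 79 − 70ρ^2.
So ρ^2 ≥ 34/70 = 17/35, giving ρ ≥ (17/35)^(1/2) ≈ 0.697.

0.697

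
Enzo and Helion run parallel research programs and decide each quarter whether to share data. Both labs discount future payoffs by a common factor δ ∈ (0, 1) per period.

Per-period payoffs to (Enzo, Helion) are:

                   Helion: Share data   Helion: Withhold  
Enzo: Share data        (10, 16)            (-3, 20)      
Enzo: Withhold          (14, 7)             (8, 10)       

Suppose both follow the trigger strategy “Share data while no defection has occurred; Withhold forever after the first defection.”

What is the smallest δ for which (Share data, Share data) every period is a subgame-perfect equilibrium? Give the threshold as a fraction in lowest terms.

Enzo's threshold: (14−10)/(14−8) = 2/3.
Helion's threshold: (20−16)/(20−10) = 2/5.
2/3 > 2/5, so Enzo binds and δ* = 2/3.

2/3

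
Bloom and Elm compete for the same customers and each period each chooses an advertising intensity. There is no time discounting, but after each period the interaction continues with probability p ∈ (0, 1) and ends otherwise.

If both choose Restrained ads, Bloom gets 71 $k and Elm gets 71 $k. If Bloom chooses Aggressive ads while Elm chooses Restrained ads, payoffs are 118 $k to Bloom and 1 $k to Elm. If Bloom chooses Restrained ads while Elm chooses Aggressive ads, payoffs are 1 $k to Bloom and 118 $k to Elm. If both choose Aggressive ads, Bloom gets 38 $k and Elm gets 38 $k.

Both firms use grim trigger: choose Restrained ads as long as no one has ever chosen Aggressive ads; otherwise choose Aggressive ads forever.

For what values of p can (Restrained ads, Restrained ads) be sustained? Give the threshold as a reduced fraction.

47/80

Expected cooperation value is 71 + p·71 + p²·71 + … = 71/(1−p); deviation gives 118 + p·38/(1−p).
71 ≥ 118(1−p) + 38p ⇒ 80p ≥ 47 ⇒ p ≥ 47/80.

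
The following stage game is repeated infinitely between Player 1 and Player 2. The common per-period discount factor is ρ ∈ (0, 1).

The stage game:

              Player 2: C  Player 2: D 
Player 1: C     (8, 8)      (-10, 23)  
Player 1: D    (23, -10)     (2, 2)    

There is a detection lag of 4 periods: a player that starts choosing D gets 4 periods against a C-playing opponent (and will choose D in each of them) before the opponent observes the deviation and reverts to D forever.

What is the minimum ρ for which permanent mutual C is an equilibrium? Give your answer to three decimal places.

0.919

A deviator earns 23 for 4 periods, then 2 forever; cooperating earns 8 forever. Multiplying the IC by (1−ρ):
8 ≥ 23(1−ρ^4) + 2ρ^4, so 21·ρ^4 ≥ 15 and ρ^4 ≥ 5/7.
ρ ≥ (5/7)^(1/4) ≈ 0.919.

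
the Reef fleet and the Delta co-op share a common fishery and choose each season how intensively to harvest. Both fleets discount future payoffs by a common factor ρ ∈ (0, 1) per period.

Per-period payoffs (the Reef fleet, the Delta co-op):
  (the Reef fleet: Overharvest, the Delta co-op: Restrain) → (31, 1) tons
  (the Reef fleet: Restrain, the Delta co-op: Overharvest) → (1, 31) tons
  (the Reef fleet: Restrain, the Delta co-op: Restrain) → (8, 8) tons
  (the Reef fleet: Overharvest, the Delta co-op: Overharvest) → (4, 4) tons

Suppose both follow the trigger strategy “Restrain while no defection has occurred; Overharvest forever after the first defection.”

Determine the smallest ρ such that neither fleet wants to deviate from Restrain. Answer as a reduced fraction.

23/27

One-period gain from deviating is 31 − 8 = 23. The loss is 8 − 4 = 4 in every subsequent period, with present value 4·ρ/(1−ρ).
Deviation is unprofitable when 4·ρ/(1−ρ) ≥ 23, i.e. ρ/(1−ρ) ≥ 23/4.
Equivalently ρ ≥ 23/(23+4) = 23/27.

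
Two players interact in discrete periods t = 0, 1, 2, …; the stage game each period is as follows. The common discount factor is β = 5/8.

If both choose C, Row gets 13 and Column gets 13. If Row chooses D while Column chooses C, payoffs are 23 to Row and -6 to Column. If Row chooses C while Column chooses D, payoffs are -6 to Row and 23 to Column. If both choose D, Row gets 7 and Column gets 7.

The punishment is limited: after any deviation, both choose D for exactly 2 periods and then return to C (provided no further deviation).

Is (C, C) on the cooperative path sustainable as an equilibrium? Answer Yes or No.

No

Comparing payoff streams over the 3 periods until play realigns: cooperate → 13(1+β+…+β^2); deviate → 23 + 7(β+…+β^2).
Cooperation is sustained iff (13−7)(β+…+β^2) ≥ 23−13.
β+…+β^2 = 5/8·(1−(5/8)^2)/(1−5/8) = 1.0156, and (23−13)/(13−7) = 1.6667.
1.0156 < 1.6667, so cooperation is not sustainable.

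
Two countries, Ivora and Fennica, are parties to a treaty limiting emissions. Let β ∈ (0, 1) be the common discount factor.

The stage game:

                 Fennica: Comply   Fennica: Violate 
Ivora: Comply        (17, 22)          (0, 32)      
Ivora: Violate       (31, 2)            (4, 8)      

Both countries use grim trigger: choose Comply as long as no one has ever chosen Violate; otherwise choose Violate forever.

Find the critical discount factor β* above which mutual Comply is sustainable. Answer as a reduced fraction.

14/27

Ivora's threshold: (31−17)/(31−4) = 14/27.
Fennica's threshold: (32−22)/(32−8) = 5/12.
14/27 > 5/12, so Ivora binds and β* = 14/27.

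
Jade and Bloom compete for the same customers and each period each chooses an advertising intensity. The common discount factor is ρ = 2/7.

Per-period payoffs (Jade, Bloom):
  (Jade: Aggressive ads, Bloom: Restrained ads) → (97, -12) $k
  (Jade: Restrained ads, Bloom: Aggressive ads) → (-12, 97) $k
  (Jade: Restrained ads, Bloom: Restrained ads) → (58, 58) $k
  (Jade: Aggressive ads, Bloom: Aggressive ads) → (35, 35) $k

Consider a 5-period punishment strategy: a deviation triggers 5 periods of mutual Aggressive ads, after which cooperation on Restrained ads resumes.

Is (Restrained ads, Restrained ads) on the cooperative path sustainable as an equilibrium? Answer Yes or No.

IC: ρ+…+ρ^5 ≥ (97−58)/(58−35) = 39/23.
At ρ = 2/7: partial sum = 0.3992 < 1.6957. Cooperation not sustainable.

No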